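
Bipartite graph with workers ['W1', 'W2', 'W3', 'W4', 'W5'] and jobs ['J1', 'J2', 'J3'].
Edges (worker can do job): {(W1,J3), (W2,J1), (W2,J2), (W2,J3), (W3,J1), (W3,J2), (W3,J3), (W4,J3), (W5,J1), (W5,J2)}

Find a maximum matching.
Matching: {(W2,J2), (W3,J3), (W5,J1)}

Maximum matching (size 3):
  W2 → J2
  W3 → J3
  W5 → J1

Each worker is assigned to at most one job, and each job to at most one worker.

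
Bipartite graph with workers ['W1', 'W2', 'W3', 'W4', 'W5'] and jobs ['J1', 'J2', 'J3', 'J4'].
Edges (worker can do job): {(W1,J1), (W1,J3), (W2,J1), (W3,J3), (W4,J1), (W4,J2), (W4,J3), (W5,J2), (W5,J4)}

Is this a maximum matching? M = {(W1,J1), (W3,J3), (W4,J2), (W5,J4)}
Yes, size 4 is maximum

Proposed matching has size 4.
Maximum matching size for this graph: 4.

This is a maximum matching.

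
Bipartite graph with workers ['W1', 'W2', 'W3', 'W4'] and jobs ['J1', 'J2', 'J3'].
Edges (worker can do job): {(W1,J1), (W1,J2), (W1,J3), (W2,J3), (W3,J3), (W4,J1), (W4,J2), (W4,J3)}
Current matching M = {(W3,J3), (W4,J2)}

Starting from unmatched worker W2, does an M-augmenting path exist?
No augmenting path from W2

Alternating search from W2 reaches jobs: {J3}.
Every reachable job is already matched in M, and following those matched edges back to workers exposes no further unvisited jobs.
No M-augmenting path from W2 exists.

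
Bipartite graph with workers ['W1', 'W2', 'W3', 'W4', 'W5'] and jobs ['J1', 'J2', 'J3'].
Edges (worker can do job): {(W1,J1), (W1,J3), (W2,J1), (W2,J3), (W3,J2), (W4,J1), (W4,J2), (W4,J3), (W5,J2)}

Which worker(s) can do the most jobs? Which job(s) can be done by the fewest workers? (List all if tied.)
Most versatile: W4 (3 jobs); Least covered: J1, J2, J3 (3 workers)

Worker degrees (jobs they can do): W1:2, W2:2, W3:1, W4:3, W5:1
Job degrees (workers who can do it): J1:3, J2:3, J3:3

Maximum worker degree is 3, achieved by: W4
Minimum job degree is 3, achieved by: J1, J2, J3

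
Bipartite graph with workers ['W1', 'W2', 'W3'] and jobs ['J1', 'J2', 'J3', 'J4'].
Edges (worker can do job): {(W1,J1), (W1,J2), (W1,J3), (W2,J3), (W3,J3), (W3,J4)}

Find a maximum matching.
Matching: {(W1,J2), (W2,J3), (W3,J4)}

Maximum matching (size 3):
  W1 → J2
  W2 → J3
  W3 → J4

Each worker is assigned to at most one job, and each job to at most one worker.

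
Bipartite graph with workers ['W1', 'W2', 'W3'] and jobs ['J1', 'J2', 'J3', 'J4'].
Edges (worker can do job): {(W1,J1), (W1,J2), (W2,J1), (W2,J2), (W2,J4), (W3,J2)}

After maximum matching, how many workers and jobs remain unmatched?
Unmatched: 0 workers, 1 jobs

Maximum matching size: 3
Workers: 3 total, 3 matched, 0 unmatched
Jobs: 4 total, 3 matched, 1 unmatched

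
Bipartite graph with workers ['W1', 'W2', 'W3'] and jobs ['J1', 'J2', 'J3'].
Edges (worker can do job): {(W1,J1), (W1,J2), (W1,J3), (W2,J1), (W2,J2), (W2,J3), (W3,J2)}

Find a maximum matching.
Matching: {(W1,J3), (W2,J1), (W3,J2)}

Maximum matching (size 3):
  W1 → J3
  W2 → J1
  W3 → J2

Each worker is assigned to at most one job, and each job to at most one worker.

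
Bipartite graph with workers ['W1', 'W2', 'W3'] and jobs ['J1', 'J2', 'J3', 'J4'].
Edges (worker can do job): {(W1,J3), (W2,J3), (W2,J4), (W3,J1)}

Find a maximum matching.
Matching: {(W1,J3), (W2,J4), (W3,J1)}

Maximum matching (size 3):
  W1 → J3
  W2 → J4
  W3 → J1

Each worker is assigned to at most one job, and each job to at most one worker.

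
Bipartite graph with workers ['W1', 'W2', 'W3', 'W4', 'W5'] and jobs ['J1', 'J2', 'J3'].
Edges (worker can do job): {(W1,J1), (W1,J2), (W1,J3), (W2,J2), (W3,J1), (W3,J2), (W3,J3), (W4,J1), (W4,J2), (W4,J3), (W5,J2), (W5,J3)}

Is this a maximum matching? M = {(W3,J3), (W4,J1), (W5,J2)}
Yes, size 3 is maximum

Proposed matching has size 3.
Maximum matching size for this graph: 3.

This is a maximum matching.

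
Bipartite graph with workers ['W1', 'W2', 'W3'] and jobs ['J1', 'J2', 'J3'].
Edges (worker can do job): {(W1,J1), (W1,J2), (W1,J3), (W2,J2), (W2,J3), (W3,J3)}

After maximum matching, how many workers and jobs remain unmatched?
Unmatched: 0 workers, 0 jobs

Maximum matching size: 3
Workers: 3 total, 3 matched, 0 unmatched
Jobs: 3 total, 3 matched, 0 unmatched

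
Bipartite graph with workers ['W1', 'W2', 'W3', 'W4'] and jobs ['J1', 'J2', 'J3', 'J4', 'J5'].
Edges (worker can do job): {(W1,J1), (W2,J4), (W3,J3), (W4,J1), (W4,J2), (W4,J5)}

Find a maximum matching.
Matching: {(W1,J1), (W2,J4), (W3,J3), (W4,J2)}

Maximum matching (size 4):
  W1 → J1
  W2 → J4
  W3 → J3
  W4 → J2

Each worker is assigned to at most one job, and each job to at most one worker.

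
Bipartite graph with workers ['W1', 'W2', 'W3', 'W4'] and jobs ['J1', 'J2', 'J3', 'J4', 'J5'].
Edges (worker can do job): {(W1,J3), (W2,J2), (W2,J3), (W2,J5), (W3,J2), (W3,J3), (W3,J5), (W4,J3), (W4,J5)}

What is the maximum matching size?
Maximum matching size = 3

Maximum matching: {(W2,J2), (W3,J5), (W4,J3)}
Size: 3

This assigns 3 workers to 3 distinct jobs.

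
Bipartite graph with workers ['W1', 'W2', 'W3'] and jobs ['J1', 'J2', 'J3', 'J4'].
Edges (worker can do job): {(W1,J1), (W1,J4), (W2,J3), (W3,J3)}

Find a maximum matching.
Matching: {(W1,J1), (W3,J3)}

Maximum matching (size 2):
  W1 → J1
  W3 → J3

Each worker is assigned to at most one job, and each job to at most one worker.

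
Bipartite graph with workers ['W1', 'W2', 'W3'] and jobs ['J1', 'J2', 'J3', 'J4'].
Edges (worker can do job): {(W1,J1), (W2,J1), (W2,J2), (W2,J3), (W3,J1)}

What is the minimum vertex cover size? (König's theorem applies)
Minimum vertex cover size = 2

By König's theorem: in bipartite graphs,
min vertex cover = max matching = 2

Maximum matching has size 2, so minimum vertex cover also has size 2.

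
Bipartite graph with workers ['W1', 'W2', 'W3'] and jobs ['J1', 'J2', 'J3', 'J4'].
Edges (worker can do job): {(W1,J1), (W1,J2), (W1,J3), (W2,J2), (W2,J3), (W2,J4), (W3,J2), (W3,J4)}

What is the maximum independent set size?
Maximum independent set = 4

By König's theorem:
- Min vertex cover = Max matching = 3
- Max independent set = Total vertices - Min vertex cover
- Max independent set = 7 - 3 = 4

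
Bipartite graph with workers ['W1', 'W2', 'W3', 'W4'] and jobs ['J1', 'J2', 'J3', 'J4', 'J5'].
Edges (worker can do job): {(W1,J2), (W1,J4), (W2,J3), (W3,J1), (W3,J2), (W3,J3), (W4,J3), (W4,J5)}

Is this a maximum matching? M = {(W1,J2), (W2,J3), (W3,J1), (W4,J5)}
Yes, size 4 is maximum

Proposed matching has size 4.
Maximum matching size for this graph: 4.

This is a maximum matching.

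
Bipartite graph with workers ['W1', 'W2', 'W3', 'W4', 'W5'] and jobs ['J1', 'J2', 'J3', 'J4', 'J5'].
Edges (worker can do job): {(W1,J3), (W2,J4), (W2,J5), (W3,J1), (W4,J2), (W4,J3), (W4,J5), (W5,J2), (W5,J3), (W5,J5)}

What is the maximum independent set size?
Maximum independent set = 5

By König's theorem:
- Min vertex cover = Max matching = 5
- Max independent set = Total vertices - Min vertex cover
- Max independent set = 10 - 5 = 5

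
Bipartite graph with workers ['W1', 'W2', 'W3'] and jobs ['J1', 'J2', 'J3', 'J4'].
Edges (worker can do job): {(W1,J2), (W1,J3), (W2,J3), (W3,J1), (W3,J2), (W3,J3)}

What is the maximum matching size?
Maximum matching size = 3

Maximum matching: {(W1,J2), (W2,J3), (W3,J1)}
Size: 3

This assigns 3 workers to 3 distinct jobs.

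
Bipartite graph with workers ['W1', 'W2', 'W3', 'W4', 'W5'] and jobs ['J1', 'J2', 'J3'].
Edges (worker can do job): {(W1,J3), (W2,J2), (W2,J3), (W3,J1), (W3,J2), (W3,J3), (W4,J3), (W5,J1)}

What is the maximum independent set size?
Maximum independent set = 5

By König's theorem:
- Min vertex cover = Max matching = 3
- Max independent set = Total vertices - Min vertex cover
- Max independent set = 8 - 3 = 5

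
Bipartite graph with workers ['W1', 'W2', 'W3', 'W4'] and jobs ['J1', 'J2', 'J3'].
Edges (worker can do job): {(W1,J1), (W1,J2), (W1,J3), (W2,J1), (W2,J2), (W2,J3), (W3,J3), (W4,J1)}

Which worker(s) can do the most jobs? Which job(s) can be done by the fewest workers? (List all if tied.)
Most versatile: W1, W2 (3 jobs); Least covered: J2 (2 workers)

Worker degrees (jobs they can do): W1:3, W2:3, W3:1, W4:1
Job degrees (workers who can do it): J1:3, J2:2, J3:3

Maximum worker degree is 3, achieved by: W1, W2
Minimum job degree is 2, achieved by: J2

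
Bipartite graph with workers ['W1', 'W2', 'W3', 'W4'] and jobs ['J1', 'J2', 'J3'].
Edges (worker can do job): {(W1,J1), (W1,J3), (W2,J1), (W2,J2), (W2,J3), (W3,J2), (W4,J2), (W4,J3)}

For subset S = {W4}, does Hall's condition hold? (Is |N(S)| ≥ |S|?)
Yes: |N(S)| = 2, |S| = 1

Subset S = {W4}
Neighbors N(S) = {J2, J3}

|N(S)| = 2, |S| = 1
Hall's condition: |N(S)| ≥ |S| is satisfied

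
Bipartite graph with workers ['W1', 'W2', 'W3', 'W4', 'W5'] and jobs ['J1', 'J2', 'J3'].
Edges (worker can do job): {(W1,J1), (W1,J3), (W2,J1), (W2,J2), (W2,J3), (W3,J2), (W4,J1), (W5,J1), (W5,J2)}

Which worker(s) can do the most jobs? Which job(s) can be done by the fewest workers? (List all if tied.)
Most versatile: W2 (3 jobs); Least covered: J3 (2 workers)

Worker degrees (jobs they can do): W1:2, W2:3, W3:1, W4:1, W5:2
Job degrees (workers who can do it): J1:4, J2:3, J3:2

Maximum worker degree is 3, achieved by: W2
Minimum job degree is 2, achieved by: J3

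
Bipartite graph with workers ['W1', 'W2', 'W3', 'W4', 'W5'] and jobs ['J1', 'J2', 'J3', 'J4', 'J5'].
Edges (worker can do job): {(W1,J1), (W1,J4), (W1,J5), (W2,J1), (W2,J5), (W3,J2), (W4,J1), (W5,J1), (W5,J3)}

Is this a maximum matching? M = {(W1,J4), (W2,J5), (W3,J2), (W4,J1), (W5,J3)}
Yes, size 5 is maximum

Proposed matching has size 5.
Maximum matching size for this graph: 5.

This is a maximum matching.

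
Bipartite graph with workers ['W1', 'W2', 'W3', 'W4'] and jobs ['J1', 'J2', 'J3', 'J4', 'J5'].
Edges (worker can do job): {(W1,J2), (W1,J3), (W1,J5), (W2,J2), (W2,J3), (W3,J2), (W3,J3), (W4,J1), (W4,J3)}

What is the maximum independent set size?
Maximum independent set = 5

By König's theorem:
- Min vertex cover = Max matching = 4
- Max independent set = Total vertices - Min vertex cover
- Max independent set = 9 - 4 = 5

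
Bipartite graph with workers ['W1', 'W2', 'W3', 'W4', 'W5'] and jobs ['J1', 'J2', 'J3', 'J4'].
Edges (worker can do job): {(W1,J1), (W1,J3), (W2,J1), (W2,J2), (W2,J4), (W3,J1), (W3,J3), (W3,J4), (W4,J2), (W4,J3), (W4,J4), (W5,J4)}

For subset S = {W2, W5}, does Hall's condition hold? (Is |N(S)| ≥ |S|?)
Yes: |N(S)| = 3, |S| = 2

Subset S = {W2, W5}
Neighbors N(S) = {J1, J2, J4}

|N(S)| = 3, |S| = 2
Hall's condition: |N(S)| ≥ |S| is satisfied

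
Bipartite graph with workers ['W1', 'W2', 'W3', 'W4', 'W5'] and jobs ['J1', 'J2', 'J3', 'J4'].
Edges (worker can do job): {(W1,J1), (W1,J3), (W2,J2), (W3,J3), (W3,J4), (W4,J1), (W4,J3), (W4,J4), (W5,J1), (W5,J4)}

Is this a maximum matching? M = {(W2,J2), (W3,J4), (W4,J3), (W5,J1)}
Yes, size 4 is maximum

Proposed matching has size 4.
Maximum matching size for this graph: 4.

This is a maximum matching.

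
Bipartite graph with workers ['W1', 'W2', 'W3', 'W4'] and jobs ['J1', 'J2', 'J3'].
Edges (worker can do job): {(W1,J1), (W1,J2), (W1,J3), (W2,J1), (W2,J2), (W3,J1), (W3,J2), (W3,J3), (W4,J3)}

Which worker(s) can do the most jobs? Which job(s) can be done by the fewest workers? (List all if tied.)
Most versatile: W1, W3 (3 jobs); Least covered: J1, J2, J3 (3 workers)

Worker degrees (jobs they can do): W1:3, W2:2, W3:3, W4:1
Job degrees (workers who can do it): J1:3, J2:3, J3:3

Maximum worker degree is 3, achieved by: W1, W3
Minimum job degree is 3, achieved by: J1, J2, J3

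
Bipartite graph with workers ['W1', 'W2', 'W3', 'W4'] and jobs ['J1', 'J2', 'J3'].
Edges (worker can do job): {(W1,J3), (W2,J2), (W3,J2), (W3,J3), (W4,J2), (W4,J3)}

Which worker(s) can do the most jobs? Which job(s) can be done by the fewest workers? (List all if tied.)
Most versatile: W3, W4 (2 jobs); Least covered: J1 (0 workers)

Worker degrees (jobs they can do): W1:1, W2:1, W3:2, W4:2
Job degrees (workers who can do it): J1:0, J2:3, J3:3

Maximum worker degree is 2, achieved by: W3, W4
Minimum job degree is 0, achieved by: J1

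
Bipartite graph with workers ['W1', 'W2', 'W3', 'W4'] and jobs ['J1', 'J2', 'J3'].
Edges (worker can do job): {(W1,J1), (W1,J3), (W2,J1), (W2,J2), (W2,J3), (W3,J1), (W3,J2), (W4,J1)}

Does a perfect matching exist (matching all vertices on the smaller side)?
Yes, perfect matching exists (size 3)

Perfect matching: {(W1,J3), (W3,J2), (W4,J1)}
All 3 vertices on the smaller side are matched.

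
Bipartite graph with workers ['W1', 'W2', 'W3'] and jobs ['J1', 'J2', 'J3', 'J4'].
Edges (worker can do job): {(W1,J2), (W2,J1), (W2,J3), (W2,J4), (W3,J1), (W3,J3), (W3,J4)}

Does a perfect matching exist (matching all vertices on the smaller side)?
Yes, perfect matching exists (size 3)

Perfect matching: {(W1,J2), (W2,J1), (W3,J3)}
All 3 vertices on the smaller side are matched.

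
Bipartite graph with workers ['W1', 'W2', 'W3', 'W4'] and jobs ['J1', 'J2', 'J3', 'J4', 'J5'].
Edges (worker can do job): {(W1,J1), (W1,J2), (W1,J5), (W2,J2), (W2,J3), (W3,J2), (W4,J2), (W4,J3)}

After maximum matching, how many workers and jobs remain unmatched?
Unmatched: 1 workers, 2 jobs

Maximum matching size: 3
Workers: 4 total, 3 matched, 1 unmatched
Jobs: 5 total, 3 matched, 2 unmatched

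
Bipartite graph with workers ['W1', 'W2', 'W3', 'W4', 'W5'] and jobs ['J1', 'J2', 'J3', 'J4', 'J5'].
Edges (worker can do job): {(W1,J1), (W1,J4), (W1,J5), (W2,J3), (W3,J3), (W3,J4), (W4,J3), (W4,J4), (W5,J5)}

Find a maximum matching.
Matching: {(W1,J1), (W3,J4), (W4,J3), (W5,J5)}

Maximum matching (size 4):
  W1 → J1
  W3 → J4
  W4 → J3
  W5 → J5

Each worker is assigned to at most one job, and each job to at most one worker.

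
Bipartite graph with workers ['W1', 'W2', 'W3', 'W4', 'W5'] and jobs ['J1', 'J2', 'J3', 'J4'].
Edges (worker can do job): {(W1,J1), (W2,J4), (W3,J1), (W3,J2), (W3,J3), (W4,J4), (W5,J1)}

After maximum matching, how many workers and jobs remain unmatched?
Unmatched: 2 workers, 1 jobs

Maximum matching size: 3
Workers: 5 total, 3 matched, 2 unmatched
Jobs: 4 total, 3 matched, 1 unmatched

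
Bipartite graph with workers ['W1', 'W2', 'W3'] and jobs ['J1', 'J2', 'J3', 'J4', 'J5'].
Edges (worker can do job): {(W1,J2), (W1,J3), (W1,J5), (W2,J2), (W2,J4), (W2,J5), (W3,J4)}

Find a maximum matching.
Matching: {(W1,J2), (W2,J5), (W3,J4)}

Maximum matching (size 3):
  W1 → J2
  W2 → J5
  W3 → J4

Each worker is assigned to at most one job, and each job to at most one worker.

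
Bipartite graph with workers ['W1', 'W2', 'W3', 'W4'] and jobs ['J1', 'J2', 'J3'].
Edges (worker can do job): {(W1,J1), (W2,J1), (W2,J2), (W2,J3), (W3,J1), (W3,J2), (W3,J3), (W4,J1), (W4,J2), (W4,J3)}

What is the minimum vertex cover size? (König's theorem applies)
Minimum vertex cover size = 3

By König's theorem: in bipartite graphs,
min vertex cover = max matching = 3

Maximum matching has size 3, so minimum vertex cover also has size 3.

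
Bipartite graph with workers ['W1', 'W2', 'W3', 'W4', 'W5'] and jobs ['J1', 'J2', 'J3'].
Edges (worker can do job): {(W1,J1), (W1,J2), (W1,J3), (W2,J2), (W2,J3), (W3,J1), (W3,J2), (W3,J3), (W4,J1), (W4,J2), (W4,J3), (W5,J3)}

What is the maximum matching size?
Maximum matching size = 3

Maximum matching: {(W3,J1), (W4,J2), (W5,J3)}
Size: 3

This assigns 3 workers to 3 distinct jobs.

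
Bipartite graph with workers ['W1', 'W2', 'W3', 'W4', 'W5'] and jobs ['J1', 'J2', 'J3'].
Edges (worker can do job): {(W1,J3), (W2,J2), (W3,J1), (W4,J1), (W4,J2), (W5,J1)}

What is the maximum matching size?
Maximum matching size = 3

Maximum matching: {(W1,J3), (W3,J1), (W4,J2)}
Size: 3

This assigns 3 workers to 3 distinct jobs.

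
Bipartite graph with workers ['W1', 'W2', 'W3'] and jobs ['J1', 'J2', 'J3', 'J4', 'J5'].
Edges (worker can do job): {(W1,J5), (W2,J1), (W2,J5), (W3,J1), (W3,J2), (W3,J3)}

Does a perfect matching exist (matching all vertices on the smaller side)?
Yes, perfect matching exists (size 3)

Perfect matching: {(W1,J5), (W2,J1), (W3,J2)}
All 3 vertices on the smaller side are matched.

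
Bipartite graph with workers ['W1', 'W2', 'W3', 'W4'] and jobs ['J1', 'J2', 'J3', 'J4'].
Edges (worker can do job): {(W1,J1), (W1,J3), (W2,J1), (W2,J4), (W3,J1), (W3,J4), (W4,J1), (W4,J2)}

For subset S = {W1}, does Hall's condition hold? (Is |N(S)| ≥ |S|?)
Yes: |N(S)| = 2, |S| = 1

Subset S = {W1}
Neighbors N(S) = {J1, J3}

|N(S)| = 2, |S| = 1
Hall's condition: |N(S)| ≥ |S| is satisfied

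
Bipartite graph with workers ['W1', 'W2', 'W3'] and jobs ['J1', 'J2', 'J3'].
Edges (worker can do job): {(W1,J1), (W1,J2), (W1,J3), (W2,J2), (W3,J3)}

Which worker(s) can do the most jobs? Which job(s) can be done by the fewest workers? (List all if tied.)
Most versatile: W1 (3 jobs); Least covered: J1 (1 workers)

Worker degrees (jobs they can do): W1:3, W2:1, W3:1
Job degrees (workers who can do it): J1:1, J2:2, J3:2

Maximum worker degree is 3, achieved by: W1
Minimum job degree is 1, achieved by: J1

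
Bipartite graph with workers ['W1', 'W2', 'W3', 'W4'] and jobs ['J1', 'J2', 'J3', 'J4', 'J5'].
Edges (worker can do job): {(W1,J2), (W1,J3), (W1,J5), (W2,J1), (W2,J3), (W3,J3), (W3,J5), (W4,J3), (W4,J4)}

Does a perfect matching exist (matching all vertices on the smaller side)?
Yes, perfect matching exists (size 4)

Perfect matching: {(W1,J2), (W2,J1), (W3,J5), (W4,J3)}
All 4 vertices on the smaller side are matched.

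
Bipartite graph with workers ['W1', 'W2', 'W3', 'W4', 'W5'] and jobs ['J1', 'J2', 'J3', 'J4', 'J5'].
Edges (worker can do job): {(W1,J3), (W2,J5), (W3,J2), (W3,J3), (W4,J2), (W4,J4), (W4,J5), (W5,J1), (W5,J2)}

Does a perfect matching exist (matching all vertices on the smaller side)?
Yes, perfect matching exists (size 5)

Perfect matching: {(W1,J3), (W2,J5), (W3,J2), (W4,J4), (W5,J1)}
All 5 vertices on the smaller side are matched.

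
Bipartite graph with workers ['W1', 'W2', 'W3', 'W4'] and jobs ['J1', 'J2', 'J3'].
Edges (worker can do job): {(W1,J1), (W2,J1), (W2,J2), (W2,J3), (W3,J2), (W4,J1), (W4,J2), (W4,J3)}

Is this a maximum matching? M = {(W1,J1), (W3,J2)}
No, size 2 is not maximum

Proposed matching has size 2.
Maximum matching size for this graph: 3.

This is NOT maximum - can be improved to size 3.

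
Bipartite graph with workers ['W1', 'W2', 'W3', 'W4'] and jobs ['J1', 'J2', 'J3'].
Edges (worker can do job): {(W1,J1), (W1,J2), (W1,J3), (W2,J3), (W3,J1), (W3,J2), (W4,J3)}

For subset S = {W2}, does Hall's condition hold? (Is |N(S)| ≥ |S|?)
Yes: |N(S)| = 1, |S| = 1

Subset S = {W2}
Neighbors N(S) = {J3}

|N(S)| = 1, |S| = 1
Hall's condition: |N(S)| ≥ |S| is satisfied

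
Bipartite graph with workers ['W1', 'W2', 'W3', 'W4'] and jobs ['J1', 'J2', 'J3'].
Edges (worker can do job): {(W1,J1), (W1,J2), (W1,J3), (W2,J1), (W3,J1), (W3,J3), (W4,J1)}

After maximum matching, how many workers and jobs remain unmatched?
Unmatched: 1 workers, 0 jobs

Maximum matching size: 3
Workers: 4 total, 3 matched, 1 unmatched
Jobs: 3 total, 3 matched, 0 unmatched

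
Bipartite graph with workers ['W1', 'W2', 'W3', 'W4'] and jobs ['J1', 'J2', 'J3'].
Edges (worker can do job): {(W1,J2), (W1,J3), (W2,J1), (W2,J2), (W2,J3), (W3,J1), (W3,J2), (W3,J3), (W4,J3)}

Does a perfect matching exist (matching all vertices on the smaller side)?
Yes, perfect matching exists (size 3)

Perfect matching: {(W2,J1), (W3,J2), (W4,J3)}
All 3 vertices on the smaller side are matched.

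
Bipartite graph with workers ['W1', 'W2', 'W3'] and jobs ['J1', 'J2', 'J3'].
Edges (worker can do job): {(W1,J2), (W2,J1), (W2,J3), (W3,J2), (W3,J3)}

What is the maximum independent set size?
Maximum independent set = 3

By König's theorem:
- Min vertex cover = Max matching = 3
- Max independent set = Total vertices - Min vertex cover
- Max independent set = 6 - 3 = 3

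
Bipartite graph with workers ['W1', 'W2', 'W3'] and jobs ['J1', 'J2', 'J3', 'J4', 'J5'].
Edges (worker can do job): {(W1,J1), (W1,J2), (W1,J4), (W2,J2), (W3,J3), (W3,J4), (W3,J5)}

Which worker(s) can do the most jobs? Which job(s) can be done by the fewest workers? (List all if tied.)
Most versatile: W1, W3 (3 jobs); Least covered: J1, J3, J5 (1 workers)

Worker degrees (jobs they can do): W1:3, W2:1, W3:3
Job degrees (workers who can do it): J1:1, J2:2, J3:1, J4:2, J5:1

Maximum worker degree is 3, achieved by: W1, W3
Minimum job degree is 1, achieved by: J1, J3, J5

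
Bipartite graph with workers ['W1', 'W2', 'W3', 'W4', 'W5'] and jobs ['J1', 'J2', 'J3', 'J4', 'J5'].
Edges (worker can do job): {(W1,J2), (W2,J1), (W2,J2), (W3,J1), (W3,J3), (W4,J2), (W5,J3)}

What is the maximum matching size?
Maximum matching size = 3

Maximum matching: {(W2,J1), (W3,J3), (W4,J2)}
Size: 3

This assigns 3 workers to 3 distinct jobs.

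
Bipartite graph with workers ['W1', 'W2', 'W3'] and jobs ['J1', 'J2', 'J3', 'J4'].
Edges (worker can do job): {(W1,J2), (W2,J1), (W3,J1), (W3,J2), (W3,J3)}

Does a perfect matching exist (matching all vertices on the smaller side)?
Yes, perfect matching exists (size 3)

Perfect matching: {(W1,J2), (W2,J1), (W3,J3)}
All 3 vertices on the smaller side are matched.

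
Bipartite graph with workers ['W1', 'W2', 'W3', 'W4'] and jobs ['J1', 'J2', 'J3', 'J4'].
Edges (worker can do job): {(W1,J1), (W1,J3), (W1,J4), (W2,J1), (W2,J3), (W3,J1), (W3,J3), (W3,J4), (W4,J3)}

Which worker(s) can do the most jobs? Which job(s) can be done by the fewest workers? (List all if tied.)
Most versatile: W1, W3 (3 jobs); Least covered: J2 (0 workers)

Worker degrees (jobs they can do): W1:3, W2:2, W3:3, W4:1
Job degrees (workers who can do it): J1:3, J2:0, J3:4, J4:2

Maximum worker degree is 3, achieved by: W1, W3
Minimum job degree is 0, achieved by: J2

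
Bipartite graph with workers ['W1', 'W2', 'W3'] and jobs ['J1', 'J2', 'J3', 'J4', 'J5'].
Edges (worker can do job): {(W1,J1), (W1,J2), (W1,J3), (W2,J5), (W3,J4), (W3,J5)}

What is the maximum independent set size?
Maximum independent set = 5

By König's theorem:
- Min vertex cover = Max matching = 3
- Max independent set = Total vertices - Min vertex cover
- Max independent set = 8 - 3 = 5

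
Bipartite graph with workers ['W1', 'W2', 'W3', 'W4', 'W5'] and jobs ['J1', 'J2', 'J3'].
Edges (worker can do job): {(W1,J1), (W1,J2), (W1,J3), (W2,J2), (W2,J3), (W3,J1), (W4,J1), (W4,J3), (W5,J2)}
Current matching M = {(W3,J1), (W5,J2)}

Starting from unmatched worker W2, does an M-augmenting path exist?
Yes: W2 → J3

An M-augmenting path alternates non-matching / matching edges, starting and ending at unmatched vertices.
Path: W2 → J3
(J3 is unmatched in M, so the path is augmenting.)
Flipping edges along this path would increase |M| from 2 to 3.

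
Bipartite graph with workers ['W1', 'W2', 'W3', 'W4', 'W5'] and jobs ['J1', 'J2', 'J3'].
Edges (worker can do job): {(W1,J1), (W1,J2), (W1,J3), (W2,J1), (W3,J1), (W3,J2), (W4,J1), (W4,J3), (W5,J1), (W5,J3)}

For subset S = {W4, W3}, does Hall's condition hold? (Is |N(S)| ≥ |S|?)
Yes: |N(S)| = 3, |S| = 2

Subset S = {W4, W3}
Neighbors N(S) = {J1, J2, J3}

|N(S)| = 3, |S| = 2
Hall's condition: |N(S)| ≥ |S| is satisfied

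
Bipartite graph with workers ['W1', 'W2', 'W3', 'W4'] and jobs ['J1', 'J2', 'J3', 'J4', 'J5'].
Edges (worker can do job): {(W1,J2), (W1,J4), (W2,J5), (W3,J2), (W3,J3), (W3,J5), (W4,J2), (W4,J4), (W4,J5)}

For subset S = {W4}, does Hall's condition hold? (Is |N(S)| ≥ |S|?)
Yes: |N(S)| = 3, |S| = 1

Subset S = {W4}
Neighbors N(S) = {J2, J4, J5}

|N(S)| = 3, |S| = 1
Hall's condition: |N(S)| ≥ |S| is satisfied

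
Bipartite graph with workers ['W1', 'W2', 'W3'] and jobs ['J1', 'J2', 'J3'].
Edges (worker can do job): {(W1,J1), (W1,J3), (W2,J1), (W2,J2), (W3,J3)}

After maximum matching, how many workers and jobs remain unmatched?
Unmatched: 0 workers, 0 jobs

Maximum matching size: 3
Workers: 3 total, 3 matched, 0 unmatched
Jobs: 3 total, 3 matched, 0 unmatched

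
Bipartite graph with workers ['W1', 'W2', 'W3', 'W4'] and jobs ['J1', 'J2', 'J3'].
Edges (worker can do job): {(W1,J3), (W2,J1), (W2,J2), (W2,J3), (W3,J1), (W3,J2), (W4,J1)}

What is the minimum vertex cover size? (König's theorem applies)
Minimum vertex cover size = 3

By König's theorem: in bipartite graphs,
min vertex cover = max matching = 3

Maximum matching has size 3, so minimum vertex cover also has size 3.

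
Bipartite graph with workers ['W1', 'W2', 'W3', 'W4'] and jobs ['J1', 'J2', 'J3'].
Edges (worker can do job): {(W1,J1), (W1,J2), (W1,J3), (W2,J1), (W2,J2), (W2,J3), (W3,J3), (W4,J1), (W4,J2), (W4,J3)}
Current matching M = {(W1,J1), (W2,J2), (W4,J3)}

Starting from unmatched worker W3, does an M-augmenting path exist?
No augmenting path from W3

Alternating search from W3 reaches jobs: {J1, J2, J3}.
Every reachable job is already matched in M, and following those matched edges back to workers exposes no further unvisited jobs.
No M-augmenting path from W3 exists.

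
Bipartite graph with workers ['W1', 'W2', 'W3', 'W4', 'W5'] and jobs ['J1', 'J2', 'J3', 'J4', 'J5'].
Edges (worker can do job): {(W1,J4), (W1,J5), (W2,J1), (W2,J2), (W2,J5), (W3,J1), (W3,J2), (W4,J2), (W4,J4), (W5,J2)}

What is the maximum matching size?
Maximum matching size = 4

Maximum matching: {(W1,J5), (W3,J1), (W4,J4), (W5,J2)}
Size: 4

This assigns 4 workers to 4 distinct jobs.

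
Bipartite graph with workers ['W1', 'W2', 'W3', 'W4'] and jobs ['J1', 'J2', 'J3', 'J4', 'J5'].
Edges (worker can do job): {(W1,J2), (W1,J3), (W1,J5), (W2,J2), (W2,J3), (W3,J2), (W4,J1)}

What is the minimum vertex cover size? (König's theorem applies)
Minimum vertex cover size = 4

By König's theorem: in bipartite graphs,
min vertex cover = max matching = 4

Maximum matching has size 4, so minimum vertex cover also has size 4.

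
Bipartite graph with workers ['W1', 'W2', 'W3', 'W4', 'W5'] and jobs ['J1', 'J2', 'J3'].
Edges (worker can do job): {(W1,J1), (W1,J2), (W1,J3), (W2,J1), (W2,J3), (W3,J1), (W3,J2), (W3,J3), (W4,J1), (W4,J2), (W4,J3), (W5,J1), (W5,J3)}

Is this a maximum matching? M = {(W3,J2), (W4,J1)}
No, size 2 is not maximum

Proposed matching has size 2.
Maximum matching size for this graph: 3.

This is NOT maximum - can be improved to size 3.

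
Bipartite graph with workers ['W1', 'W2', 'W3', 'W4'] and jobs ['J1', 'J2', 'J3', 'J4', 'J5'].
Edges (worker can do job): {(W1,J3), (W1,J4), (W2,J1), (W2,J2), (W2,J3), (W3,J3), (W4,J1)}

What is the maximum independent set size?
Maximum independent set = 5

By König's theorem:
- Min vertex cover = Max matching = 4
- Max independent set = Total vertices - Min vertex cover
- Max independent set = 9 - 4 = 5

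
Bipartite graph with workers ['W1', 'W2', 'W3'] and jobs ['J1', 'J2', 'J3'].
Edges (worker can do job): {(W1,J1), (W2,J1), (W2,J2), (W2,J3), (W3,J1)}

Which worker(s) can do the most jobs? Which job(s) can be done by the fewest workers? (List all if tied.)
Most versatile: W2 (3 jobs); Least covered: J2, J3 (1 workers)

Worker degrees (jobs they can do): W1:1, W2:3, W3:1
Job degrees (workers who can do it): J1:3, J2:1, J3:1

Maximum worker degree is 3, achieved by: W2
Minimum job degree is 1, achieved by: J2, J3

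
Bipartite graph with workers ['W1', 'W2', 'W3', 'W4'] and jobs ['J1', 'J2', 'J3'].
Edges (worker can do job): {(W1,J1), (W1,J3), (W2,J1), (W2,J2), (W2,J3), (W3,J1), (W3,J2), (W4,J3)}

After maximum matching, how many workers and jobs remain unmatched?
Unmatched: 1 workers, 0 jobs

Maximum matching size: 3
Workers: 4 total, 3 matched, 1 unmatched
Jobs: 3 total, 3 matched, 0 unmatched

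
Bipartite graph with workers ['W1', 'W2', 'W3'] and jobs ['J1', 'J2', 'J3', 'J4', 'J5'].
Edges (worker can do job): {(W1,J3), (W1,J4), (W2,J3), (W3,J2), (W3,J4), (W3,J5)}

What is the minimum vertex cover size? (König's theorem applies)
Minimum vertex cover size = 3

By König's theorem: in bipartite graphs,
min vertex cover = max matching = 3

Maximum matching has size 3, so minimum vertex cover also has size 3.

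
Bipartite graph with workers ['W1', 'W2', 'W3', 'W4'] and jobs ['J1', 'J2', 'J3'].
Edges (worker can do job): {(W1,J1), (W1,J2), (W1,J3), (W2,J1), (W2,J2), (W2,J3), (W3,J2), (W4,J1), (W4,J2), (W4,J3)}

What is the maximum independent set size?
Maximum independent set = 4

By König's theorem:
- Min vertex cover = Max matching = 3
- Max independent set = Total vertices - Min vertex cover
- Max independent set = 7 - 3 = 4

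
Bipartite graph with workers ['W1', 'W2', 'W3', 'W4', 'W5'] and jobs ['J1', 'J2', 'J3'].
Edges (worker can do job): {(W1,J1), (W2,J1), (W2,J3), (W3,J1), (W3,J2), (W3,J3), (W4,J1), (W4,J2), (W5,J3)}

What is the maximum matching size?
Maximum matching size = 3

Maximum matching: {(W3,J1), (W4,J2), (W5,J3)}
Size: 3

This assigns 3 workers to 3 distinct jobs.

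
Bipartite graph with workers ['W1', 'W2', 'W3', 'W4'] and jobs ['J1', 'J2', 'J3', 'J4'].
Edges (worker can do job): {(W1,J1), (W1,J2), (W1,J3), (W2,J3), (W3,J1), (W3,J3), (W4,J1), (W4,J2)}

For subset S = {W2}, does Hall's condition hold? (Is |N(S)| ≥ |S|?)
Yes: |N(S)| = 1, |S| = 1

Subset S = {W2}
Neighbors N(S) = {J3}

|N(S)| = 1, |S| = 1
Hall's condition: |N(S)| ≥ |S| is satisfied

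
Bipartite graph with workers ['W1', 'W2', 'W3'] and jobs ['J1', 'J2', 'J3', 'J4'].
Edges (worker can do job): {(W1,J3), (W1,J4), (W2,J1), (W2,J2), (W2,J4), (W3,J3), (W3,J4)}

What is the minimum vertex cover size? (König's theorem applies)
Minimum vertex cover size = 3

By König's theorem: in bipartite graphs,
min vertex cover = max matching = 3

Maximum matching has size 3, so minimum vertex cover also has size 3.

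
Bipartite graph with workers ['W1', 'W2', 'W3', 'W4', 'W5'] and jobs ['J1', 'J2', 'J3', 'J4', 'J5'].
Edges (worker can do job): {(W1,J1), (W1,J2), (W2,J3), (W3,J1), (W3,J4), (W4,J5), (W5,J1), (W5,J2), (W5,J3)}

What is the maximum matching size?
Maximum matching size = 5

Maximum matching: {(W1,J2), (W2,J3), (W3,J4), (W4,J5), (W5,J1)}
Size: 5

This assigns 5 workers to 5 distinct jobs.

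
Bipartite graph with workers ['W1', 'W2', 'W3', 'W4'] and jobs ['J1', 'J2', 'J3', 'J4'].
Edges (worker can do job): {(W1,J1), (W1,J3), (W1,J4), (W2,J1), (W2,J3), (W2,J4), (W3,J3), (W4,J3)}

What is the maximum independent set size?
Maximum independent set = 5

By König's theorem:
- Min vertex cover = Max matching = 3
- Max independent set = Total vertices - Min vertex cover
- Max independent set = 8 - 3 = 5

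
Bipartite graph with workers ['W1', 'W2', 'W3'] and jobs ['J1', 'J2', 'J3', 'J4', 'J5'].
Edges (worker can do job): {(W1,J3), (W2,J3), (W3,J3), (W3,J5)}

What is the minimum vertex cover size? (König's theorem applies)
Minimum vertex cover size = 2

By König's theorem: in bipartite graphs,
min vertex cover = max matching = 2

Maximum matching has size 2, so minimum vertex cover also has size 2.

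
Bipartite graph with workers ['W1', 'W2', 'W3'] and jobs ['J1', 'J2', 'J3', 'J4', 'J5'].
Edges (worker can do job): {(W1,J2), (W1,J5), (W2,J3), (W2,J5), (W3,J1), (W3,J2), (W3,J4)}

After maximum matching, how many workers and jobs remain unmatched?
Unmatched: 0 workers, 2 jobs

Maximum matching size: 3
Workers: 3 total, 3 matched, 0 unmatched
Jobs: 5 total, 3 matched, 2 unmatched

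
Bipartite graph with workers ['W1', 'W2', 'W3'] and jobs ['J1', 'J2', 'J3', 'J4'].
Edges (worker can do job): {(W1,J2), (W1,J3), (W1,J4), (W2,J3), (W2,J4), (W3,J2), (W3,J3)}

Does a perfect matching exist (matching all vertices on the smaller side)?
Yes, perfect matching exists (size 3)

Perfect matching: {(W1,J2), (W2,J4), (W3,J3)}
All 3 vertices on the smaller side are matched.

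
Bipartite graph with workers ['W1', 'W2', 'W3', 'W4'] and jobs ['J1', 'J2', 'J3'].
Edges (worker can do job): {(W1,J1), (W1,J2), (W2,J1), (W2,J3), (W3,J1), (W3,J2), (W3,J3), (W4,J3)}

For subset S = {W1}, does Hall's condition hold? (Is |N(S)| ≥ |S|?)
Yes: |N(S)| = 2, |S| = 1

Subset S = {W1}
Neighbors N(S) = {J1, J2}

|N(S)| = 2, |S| = 1
Hall's condition: |N(S)| ≥ |S| is satisfied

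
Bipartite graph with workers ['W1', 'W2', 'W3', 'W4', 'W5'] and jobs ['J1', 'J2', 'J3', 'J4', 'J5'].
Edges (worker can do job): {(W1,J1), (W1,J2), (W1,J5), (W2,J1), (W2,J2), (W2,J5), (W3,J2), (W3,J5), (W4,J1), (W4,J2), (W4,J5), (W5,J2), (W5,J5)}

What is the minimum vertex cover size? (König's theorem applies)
Minimum vertex cover size = 3

By König's theorem: in bipartite graphs,
min vertex cover = max matching = 3

Maximum matching has size 3, so minimum vertex cover also has size 3.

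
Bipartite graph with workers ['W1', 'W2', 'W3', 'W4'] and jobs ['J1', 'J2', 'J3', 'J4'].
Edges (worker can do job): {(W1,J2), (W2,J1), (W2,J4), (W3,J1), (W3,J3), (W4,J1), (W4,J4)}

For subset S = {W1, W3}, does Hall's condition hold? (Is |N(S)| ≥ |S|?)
Yes: |N(S)| = 3, |S| = 2

Subset S = {W1, W3}
Neighbors N(S) = {J1, J2, J3}

|N(S)| = 3, |S| = 2
Hall's condition: |N(S)| ≥ |S| is satisfied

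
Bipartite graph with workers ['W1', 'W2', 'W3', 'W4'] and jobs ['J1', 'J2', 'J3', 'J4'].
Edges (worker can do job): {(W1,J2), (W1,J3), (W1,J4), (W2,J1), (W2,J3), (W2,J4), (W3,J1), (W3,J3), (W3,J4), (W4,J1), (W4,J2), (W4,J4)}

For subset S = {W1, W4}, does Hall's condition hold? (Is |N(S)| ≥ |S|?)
Yes: |N(S)| = 4, |S| = 2

Subset S = {W1, W4}
Neighbors N(S) = {J1, J2, J3, J4}

|N(S)| = 4, |S| = 2
Hall's condition: |N(S)| ≥ |S| is satisfied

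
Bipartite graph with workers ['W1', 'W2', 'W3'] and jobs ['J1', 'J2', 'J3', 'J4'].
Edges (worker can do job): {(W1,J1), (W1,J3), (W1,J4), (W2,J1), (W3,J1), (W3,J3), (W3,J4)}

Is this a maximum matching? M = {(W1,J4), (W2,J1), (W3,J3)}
Yes, size 3 is maximum

Proposed matching has size 3.
Maximum matching size for this graph: 3.

This is a maximum matching.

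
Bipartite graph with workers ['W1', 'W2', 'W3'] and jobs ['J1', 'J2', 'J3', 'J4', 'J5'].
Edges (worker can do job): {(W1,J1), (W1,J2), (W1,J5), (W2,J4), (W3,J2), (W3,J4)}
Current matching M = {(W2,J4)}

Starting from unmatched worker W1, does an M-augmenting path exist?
Yes: W1 → J5

An M-augmenting path alternates non-matching / matching edges, starting and ending at unmatched vertices.
Path: W1 → J5
(J5 is unmatched in M, so the path is augmenting.)
Flipping edges along this path would increase |M| from 1 to 2.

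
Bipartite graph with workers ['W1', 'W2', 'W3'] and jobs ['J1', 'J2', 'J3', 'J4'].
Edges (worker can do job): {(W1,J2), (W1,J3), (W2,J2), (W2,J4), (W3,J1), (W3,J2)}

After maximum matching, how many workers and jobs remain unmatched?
Unmatched: 0 workers, 1 jobs

Maximum matching size: 3
Workers: 3 total, 3 matched, 0 unmatched
Jobs: 4 total, 3 matched, 1 unmatched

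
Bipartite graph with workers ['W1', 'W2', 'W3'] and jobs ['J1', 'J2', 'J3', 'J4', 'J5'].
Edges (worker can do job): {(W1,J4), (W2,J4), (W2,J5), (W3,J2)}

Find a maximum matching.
Matching: {(W1,J4), (W2,J5), (W3,J2)}

Maximum matching (size 3):
  W1 → J4
  W2 → J5
  W3 → J2

Each worker is assigned to at most one job, and each job to at most one worker.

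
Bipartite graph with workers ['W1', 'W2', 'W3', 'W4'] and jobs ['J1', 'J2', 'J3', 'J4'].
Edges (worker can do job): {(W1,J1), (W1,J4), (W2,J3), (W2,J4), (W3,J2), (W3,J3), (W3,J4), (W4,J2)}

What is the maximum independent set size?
Maximum independent set = 4

By König's theorem:
- Min vertex cover = Max matching = 4
- Max independent set = Total vertices - Min vertex cover
- Max independent set = 8 - 4 = 4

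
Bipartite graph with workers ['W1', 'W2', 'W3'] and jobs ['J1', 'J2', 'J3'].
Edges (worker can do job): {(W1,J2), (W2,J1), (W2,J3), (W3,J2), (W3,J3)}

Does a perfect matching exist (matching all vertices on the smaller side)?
Yes, perfect matching exists (size 3)

Perfect matching: {(W1,J2), (W2,J1), (W3,J3)}
All 3 vertices on the smaller side are matched.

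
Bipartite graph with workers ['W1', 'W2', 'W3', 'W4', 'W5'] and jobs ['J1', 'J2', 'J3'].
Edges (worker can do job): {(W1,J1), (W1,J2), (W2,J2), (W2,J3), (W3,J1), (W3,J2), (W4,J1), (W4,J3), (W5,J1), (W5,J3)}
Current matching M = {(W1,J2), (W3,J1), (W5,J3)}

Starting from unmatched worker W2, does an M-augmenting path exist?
No augmenting path from W2

Alternating search from W2 reaches jobs: {J1, J2, J3}.
Every reachable job is already matched in M, and following those matched edges back to workers exposes no further unvisited jobs.
No M-augmenting path from W2 exists.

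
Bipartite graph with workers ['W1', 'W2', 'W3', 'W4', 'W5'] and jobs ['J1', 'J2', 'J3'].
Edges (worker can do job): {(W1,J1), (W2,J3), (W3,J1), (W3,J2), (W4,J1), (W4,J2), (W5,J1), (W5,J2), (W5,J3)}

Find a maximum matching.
Matching: {(W3,J1), (W4,J2), (W5,J3)}

Maximum matching (size 3):
  W3 → J1
  W4 → J2
  W5 → J3

Each worker is assigned to at most one job, and each job to at most one worker.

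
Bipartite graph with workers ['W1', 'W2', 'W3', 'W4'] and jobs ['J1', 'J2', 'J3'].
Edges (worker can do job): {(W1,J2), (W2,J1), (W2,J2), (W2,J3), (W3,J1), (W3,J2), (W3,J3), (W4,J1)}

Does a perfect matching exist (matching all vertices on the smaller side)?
Yes, perfect matching exists (size 3)

Perfect matching: {(W2,J3), (W3,J2), (W4,J1)}
All 3 vertices on the smaller side are matched.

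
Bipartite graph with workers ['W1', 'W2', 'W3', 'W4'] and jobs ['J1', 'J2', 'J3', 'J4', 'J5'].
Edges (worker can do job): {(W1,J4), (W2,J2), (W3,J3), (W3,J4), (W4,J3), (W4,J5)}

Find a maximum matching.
Matching: {(W1,J4), (W2,J2), (W3,J3), (W4,J5)}

Maximum matching (size 4):
  W1 → J4
  W2 → J2
  W3 → J3
  W4 → J5

Each worker is assigned to at most one job, and each job to at most one worker.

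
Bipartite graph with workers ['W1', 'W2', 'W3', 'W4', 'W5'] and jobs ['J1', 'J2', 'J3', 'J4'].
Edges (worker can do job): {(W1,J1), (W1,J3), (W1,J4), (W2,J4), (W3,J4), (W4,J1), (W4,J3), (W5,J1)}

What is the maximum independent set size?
Maximum independent set = 6

By König's theorem:
- Min vertex cover = Max matching = 3
- Max independent set = Total vertices - Min vertex cover
- Max independent set = 9 - 3 = 6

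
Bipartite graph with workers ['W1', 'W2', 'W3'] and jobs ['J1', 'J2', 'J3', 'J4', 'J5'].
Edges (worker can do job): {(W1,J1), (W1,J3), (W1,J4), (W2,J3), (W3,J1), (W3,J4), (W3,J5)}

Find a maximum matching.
Matching: {(W1,J1), (W2,J3), (W3,J4)}

Maximum matching (size 3):
  W1 → J1
  W2 → J3
  W3 → J4

Each worker is assigned to at most one job, and each job to at most one worker.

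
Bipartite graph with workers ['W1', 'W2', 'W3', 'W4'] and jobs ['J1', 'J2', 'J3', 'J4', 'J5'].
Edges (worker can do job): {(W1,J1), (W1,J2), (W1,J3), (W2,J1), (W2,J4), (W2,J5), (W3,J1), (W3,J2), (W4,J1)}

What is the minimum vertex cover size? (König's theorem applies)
Minimum vertex cover size = 4

By König's theorem: in bipartite graphs,
min vertex cover = max matching = 4

Maximum matching has size 4, so minimum vertex cover also has size 4.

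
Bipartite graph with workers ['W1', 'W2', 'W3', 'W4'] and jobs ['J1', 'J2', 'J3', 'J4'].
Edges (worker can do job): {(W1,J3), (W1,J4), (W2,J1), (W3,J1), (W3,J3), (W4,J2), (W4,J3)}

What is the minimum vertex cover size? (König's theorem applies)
Minimum vertex cover size = 4

By König's theorem: in bipartite graphs,
min vertex cover = max matching = 4

Maximum matching has size 4, so minimum vertex cover also has size 4.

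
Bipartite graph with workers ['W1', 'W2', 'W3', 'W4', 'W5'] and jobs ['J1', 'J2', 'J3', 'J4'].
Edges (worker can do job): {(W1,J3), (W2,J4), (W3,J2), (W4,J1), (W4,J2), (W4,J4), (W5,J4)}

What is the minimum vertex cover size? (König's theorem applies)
Minimum vertex cover size = 4

By König's theorem: in bipartite graphs,
min vertex cover = max matching = 4

Maximum matching has size 4, so minimum vertex cover also has size 4.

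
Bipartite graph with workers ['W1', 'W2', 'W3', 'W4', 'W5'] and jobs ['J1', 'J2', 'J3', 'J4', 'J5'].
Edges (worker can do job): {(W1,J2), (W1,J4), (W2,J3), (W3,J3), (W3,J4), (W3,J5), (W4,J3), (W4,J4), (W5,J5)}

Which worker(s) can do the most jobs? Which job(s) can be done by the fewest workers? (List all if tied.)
Most versatile: W3 (3 jobs); Least covered: J1 (0 workers)

Worker degrees (jobs they can do): W1:2, W2:1, W3:3, W4:2, W5:1
Job degrees (workers who can do it): J1:0, J2:1, J3:3, J4:3, J5:2

Maximum worker degree is 3, achieved by: W3
Minimum job degree is 0, achieved by: J1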